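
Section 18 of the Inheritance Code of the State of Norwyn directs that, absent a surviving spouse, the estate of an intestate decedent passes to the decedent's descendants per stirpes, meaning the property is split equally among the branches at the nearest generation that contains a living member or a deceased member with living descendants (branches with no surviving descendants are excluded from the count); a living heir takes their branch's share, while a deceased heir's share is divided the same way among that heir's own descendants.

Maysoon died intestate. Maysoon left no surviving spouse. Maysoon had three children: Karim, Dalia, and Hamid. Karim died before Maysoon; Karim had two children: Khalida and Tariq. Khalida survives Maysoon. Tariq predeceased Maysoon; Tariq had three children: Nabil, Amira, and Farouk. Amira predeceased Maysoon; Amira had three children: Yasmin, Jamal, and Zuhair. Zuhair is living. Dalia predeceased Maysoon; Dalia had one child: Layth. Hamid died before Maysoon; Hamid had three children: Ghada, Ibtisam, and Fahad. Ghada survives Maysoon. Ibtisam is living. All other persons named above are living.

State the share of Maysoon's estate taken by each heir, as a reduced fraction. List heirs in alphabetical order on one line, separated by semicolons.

There is no surviving spouse, so the entire estate passes to Maysoon's descendants per stirpes.
The estate is divided into 3 equal shares of 1/3 among Karim, Dalia, Hamid.
Karim predeceased; the 1/3 allotted to Karim's branch passes to Karim's issue by representation.
The 1/3 is divided into 2 equal shares of 1/6 among Khalida, Tariq.
Khalida is living and takes 1/6.
Tariq predeceased; the 1/6 allotted to Tariq's branch passes to Tariq's issue by representation.
The 1/6 is divided into 3 equal shares of 1/18 among Nabil, Amira, Farouk.
Nabil is living and takes 1/18.
Amira predeceased; the 1/18 allotted to Amira's branch passes to Amira's issue by representation.
The 1/18 is divided into 3 equal shares of 1/54 among Yasmin, Jamal, Zuhair.
Yasmin is living and takes 1/54.
Jamal is living and takes 1/54.
Zuhair is living and takes 1/54.
Farouk is living and takes 1/18.
Dalia predeceased; the 1/3 allotted to Dalia's branch passes to Dalia's issue by representation.
Layth is the sole taker at this level and receives the full 1/3.
Hamid predeceased; the 1/3 allotted to Hamid's branch passes to Hamid's issue by representation.
The 1/3 is divided into 3 equal shares of 1/9 among Ghada, Ibtisam, Fahad.
Ghada is living and takes 1/9.
Ibtisam is living and takes 1/9.
Fahad is living and takes 1/9.

Fahad 1/9; Farouk 1/18; Ghada 1/9; Ibtisam 1/9; Jamal 1/54; Khalida 1/6; Layth 1/3; Nabil 1/18; Yasmin 1/54; Zuhair 1/54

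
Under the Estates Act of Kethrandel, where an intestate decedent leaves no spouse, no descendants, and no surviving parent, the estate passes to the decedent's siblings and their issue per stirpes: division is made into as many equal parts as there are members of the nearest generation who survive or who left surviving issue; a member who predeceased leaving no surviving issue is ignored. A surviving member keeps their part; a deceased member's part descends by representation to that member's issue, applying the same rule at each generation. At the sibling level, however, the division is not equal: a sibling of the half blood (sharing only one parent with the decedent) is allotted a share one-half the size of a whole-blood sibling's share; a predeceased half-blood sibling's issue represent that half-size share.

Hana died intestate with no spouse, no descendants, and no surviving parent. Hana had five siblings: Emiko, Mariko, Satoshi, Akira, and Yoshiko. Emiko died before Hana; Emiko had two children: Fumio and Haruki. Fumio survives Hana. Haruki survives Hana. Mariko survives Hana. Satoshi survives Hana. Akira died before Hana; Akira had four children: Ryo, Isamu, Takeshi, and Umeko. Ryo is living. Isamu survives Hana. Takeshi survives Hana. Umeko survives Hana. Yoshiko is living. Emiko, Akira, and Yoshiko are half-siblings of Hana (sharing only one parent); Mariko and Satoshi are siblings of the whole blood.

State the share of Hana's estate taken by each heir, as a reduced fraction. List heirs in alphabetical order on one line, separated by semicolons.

No spouse, descendants, or parent survives, so the estate passes to Hana's siblings per stirpes.
Half-blood siblings count for one-half the weight of whole-blood siblings at the initial division.
Dividing 1 in proportion to weights (total weight 7/2): Emiko (weight 1/2) → 1/7; Mariko (weight 1) → 2/7; Satoshi (weight 1) → 2/7; Akira (weight 1/2) → 1/7; Yoshiko (weight 1/2) → 1/7.
Emiko predeceased; the 1/7 allotted to Emiko's branch passes to Emiko's issue by representation.
The 1/7 is divided into 2 equal shares of 1/14 among Fumio, Haruki.
Fumio is living and takes 1/14.
Haruki is living and takes 1/14.
Mariko is living and takes 2/7.
Satoshi is living and takes 2/7.
Akira predeceased; the 1/7 allotted to Akira's branch passes to Akira's issue by representation.
The 1/7 is divided into 4 equal shares of 1/28 among Ryo, Isamu, Takeshi, Umeko.
Ryo is living and takes 1/28.
Isamu is living and takes 1/28.
Takeshi is living and takes 1/28.
Umeko is living and takes 1/28.
Yoshiko is living and takes 1/7.

Fumio 1/14; Haruki 1/14; Isamu 1/28; Mariko 2/7; Ryo 1/28; Satoshi 2/7; Takeshi 1/28; Umeko 1/28; Yoshiko 1/7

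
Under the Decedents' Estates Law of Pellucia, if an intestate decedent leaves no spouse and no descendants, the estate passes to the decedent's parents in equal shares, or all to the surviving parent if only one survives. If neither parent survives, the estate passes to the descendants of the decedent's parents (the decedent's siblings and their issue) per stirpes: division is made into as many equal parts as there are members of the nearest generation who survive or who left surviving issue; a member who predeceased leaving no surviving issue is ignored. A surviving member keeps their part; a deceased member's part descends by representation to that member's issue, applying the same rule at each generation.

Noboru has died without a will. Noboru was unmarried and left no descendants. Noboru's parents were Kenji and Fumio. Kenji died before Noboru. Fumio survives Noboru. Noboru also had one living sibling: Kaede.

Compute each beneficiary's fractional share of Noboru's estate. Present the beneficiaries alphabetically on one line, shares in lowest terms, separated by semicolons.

Only one parent, Fumio, survives, so Fumio takes the entire estate. The siblings take nothing because a surviving parent has priority.

Fumio 1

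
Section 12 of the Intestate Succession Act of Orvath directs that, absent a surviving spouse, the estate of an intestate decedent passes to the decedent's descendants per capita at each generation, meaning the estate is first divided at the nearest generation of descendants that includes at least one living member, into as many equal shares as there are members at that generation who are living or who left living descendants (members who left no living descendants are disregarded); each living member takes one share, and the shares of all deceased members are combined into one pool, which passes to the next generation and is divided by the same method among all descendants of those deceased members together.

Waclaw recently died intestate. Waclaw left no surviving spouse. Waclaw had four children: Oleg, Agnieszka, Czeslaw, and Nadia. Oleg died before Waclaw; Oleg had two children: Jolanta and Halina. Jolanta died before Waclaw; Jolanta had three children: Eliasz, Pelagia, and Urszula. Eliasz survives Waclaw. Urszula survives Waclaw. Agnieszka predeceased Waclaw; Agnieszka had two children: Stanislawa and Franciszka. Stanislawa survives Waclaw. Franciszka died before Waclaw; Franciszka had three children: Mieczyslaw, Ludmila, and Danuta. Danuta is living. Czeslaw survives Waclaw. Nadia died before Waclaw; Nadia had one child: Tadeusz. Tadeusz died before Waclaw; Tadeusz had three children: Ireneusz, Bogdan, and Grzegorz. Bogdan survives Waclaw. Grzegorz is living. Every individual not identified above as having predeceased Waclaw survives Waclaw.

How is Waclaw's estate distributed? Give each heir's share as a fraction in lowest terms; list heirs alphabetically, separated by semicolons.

There is no surviving spouse, so the entire estate passes to Waclaw's descendants per capita at each generation.
At generation 1 (Oleg, Agnieszka, Czeslaw, Nadia) there are 4 shares of (1)/4 = 1/4 each.
Living: Czeslaw — each takes 1/4.
Deceased: Oleg, Agnieszka, and Nadia. Their combined 3/4 is pooled and carried to generation 2.
At generation 2 (Jolanta, Halina, Stanislawa, Franciszka, Tadeusz) there are 5 shares of (3/4)/5 = 3/20 each.
Living: Halina and Stanislawa — each takes 3/20.
Deceased: Jolanta, Franciszka, and Tadeusz. Their combined 9/20 is pooled and carried to generation 3.
At generation 3 (Eliasz, Pelagia, Urszula, Mieczyslaw, Ludmila, Danuta, Ireneusz, Bogdan, Grzegorz) there are 9 shares of (9/20)/9 = 1/20 each.
Living: Eliasz, Pelagia, Urszula, Mieczyslaw, Ludmila, Danuta, Ireneusz, Bogdan, and Grzegorz — each takes 1/20.

Bogdan 1/20; Czeslaw 1/4; Danuta 1/20; Eliasz 1/20; Grzegorz 1/20; Halina 3/20; Ireneusz 1/20; Ludmila 1/20; Mieczyslaw 1/20; Pelagia 1/20; Stanislawa 3/20; Urszula 1/20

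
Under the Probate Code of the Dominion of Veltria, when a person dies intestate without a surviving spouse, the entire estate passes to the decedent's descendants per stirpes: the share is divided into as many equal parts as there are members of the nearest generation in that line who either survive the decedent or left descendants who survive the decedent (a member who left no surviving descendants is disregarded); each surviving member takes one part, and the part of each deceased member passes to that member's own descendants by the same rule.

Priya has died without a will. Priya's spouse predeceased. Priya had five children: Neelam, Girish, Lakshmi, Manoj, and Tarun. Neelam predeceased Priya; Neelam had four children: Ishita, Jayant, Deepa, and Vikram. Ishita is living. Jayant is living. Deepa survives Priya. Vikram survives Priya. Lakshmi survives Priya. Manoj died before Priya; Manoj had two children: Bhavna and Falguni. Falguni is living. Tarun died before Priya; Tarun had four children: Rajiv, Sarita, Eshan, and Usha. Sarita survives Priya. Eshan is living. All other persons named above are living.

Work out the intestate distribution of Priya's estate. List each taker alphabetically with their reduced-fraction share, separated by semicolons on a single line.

Bhavna 1/10; Deepa 1/20; Eshan 1/20; Falguni 1/10; Girish 1/5; Ishita 1/20; Jayant 1/20; Lakshmi 1/5; Rajiv 1/20; Sarita 1/20; Usha 1/20; Vikram 1/20

There is no surviving spouse, so the entire estate passes to Priya's descendants per stirpes.
The estate is divided into 5 equal shares of 1/5 among Neelam, Girish, Lakshmi, Manoj, Tarun.
Neelam predeceased; the 1/5 allotted to Neelam's branch passes to Neelam's issue by representation.
The 1/5 is divided into 4 equal shares of 1/20 among Ishita, Jayant, Deepa, Vikram.
Ishita is living and takes 1/20.
Jayant is living and takes 1/20.
Deepa is living and takes 1/20.
Vikram is living and takes 1/20.
Girish is living and takes 1/5.
Lakshmi is living and takes 1/5.
Manoj predeceased; the 1/5 allotted to Manoj's branch passes to Manoj's issue by representation.
The 1/5 is divided into 2 equal shares of 1/10 among Bhavna, Falguni.
Bhavna is living and takes 1/10.
Falguni is living and takes 1/10.
Tarun predeceased; the 1/5 allotted to Tarun's branch passes to Tarun's issue by representation.
The 1/5 is divided into 4 equal shares of 1/20 among Rajiv, Sarita, Eshan, Usha.
Rajiv is living and takes 1/20.
Sarita is living and takes 1/20.
Eshan is living and takes 1/20.
Usha is living and takes 1/20.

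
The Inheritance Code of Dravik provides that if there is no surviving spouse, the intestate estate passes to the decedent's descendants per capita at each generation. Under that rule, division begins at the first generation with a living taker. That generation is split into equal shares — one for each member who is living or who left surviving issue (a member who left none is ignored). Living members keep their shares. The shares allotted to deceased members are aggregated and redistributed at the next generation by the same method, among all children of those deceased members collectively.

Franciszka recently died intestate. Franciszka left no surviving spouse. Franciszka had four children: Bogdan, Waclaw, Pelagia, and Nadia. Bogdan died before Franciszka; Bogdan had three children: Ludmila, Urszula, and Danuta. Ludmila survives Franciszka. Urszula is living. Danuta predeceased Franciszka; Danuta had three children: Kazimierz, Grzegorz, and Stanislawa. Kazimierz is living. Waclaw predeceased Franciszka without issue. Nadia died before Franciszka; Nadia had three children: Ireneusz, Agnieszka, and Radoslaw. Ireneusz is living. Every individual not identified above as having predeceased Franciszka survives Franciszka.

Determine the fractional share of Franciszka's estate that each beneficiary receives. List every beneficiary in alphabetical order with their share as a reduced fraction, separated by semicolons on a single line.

There is no surviving spouse, so the entire estate passes to Franciszka's descendants per capita at each generation.
At generation 1 (Bogdan, Pelagia, Nadia) there are 3 shares of (1)/3 = 1/3 each.
Living: Pelagia — each takes 1/3.
Deceased: Bogdan and Nadia. Their combined 2/3 is pooled and carried to generation 2.
At generation 2 (Ludmila, Urszula, Danuta, Ireneusz, Agnieszka, Radoslaw) there are 6 shares of (2/3)/6 = 1/9 each.
Living: Ludmila, Urszula, Ireneusz, Agnieszka, and Radoslaw — each takes 1/9.
Deceased: Danuta. That 1/9 share is carried to generation 3.
At generation 3 (Kazimierz, Grzegorz, Stanislawa) there are 3 shares of (1/9)/3 = 1/27 each.
Living: Kazimierz, Grzegorz, and Stanislawa — each takes 1/27.

Agnieszka 1/9; Grzegorz 1/27; Ireneusz 1/9; Kazimierz 1/27; Ludmila 1/9; Pelagia 1/3; Radoslaw 1/9; Stanislawa 1/27; Urszula 1/9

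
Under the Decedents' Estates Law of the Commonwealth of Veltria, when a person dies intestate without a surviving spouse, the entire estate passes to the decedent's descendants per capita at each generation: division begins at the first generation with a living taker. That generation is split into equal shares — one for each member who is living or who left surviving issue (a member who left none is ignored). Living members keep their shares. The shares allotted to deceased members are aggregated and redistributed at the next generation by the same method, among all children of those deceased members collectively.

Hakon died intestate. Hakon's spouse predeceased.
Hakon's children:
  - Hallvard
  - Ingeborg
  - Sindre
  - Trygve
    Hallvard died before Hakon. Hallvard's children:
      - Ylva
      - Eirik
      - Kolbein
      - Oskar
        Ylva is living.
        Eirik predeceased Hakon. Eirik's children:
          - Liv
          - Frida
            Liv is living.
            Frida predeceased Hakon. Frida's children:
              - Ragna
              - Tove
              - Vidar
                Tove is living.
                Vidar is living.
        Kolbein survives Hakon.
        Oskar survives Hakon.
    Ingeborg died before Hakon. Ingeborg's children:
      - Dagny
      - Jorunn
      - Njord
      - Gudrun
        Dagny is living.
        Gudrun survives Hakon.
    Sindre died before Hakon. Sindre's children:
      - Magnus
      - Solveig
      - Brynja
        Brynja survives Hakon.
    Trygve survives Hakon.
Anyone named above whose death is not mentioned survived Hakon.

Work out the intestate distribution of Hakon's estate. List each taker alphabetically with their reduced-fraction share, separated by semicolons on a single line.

Brynja 3/44; Dagny 3/44; Gudrun 3/44; Jorunn 3/44; Kolbein 3/44; Liv 3/88; Magnus 3/44; Njord 3/44; Oskar 3/44; Ragna 1/88; Solveig 3/44; Tove 1/88; Trygve 1/4; Vidar 1/88; Ylva 3/44

There is no surviving spouse, so the entire estate passes to Hakon's descendants per capita at each generation.
At generation 1 (Hallvard, Ingeborg, Sindre, Trygve) there are 4 shares of (1)/4 = 1/4 each.
Living: Trygve — each takes 1/4.
Deceased: Hallvard, Ingeborg, and Sindre. Their combined 3/4 is pooled and carried to generation 2.
At generation 2 (Ylva, Eirik, Kolbein, Oskar, Dagny, Jorunn, Njord, Gudrun, Magnus, Solveig, Brynja) there are 11 shares of (3/4)/11 = 3/44 each.
Living: Ylva, Kolbein, Oskar, Dagny, Jorunn, Njord, Gudrun, Magnus, Solveig, and Brynja — each takes 3/44.
Deceased: Eirik. That 3/44 share is carried to generation 3.
At generation 3 (Liv, Frida) there are 2 shares of (3/44)/2 = 3/88 each.
Living: Liv — each takes 3/88.
Deceased: Frida. That 3/88 share is carried to generation 4.
At generation 4 (Ragna, Tove, Vidar) there are 3 shares of (3/88)/3 = 1/88 each.
Living: Ragna, Tove, and Vidar — each takes 1/88.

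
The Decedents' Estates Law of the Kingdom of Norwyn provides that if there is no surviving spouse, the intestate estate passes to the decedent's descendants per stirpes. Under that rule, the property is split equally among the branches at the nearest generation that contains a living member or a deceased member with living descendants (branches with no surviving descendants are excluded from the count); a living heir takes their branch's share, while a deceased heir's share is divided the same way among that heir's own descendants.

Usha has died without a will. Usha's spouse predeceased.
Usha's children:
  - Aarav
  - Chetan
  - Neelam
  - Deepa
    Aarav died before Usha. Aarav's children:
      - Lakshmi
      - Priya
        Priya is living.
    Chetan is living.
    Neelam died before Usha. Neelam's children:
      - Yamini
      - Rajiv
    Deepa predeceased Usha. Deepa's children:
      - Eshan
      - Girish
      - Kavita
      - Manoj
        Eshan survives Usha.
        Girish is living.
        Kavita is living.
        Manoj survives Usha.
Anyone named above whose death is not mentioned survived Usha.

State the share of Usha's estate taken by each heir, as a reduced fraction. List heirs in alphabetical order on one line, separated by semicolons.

Chetan 1/4; Eshan 1/16; Girish 1/16; Kavita 1/16; Lakshmi 1/8; Manoj 1/16; Priya 1/8; Rajiv 1/8; Yamini 1/8

There is no surviving spouse, so the entire estate passes to Usha's descendants per stirpes.
The estate is divided into 4 equal shares of 1/4 among Aarav, Chetan, Neelam, Deepa.
Aarav predeceased; the 1/4 allotted to Aarav's branch passes to Aarav's issue by representation.
The 1/4 is divided into 2 equal shares of 1/8 among Lakshmi, Priya.
Lakshmi is living and takes 1/8.
Priya is living and takes 1/8.
Chetan is living and takes 1/4.
Neelam predeceased; the 1/4 allotted to Neelam's branch passes to Neelam's issue by representation.
The 1/4 is divided into 2 equal shares of 1/8 among Yamini, Rajiv.
Yamini is living and takes 1/8.
Rajiv is living and takes 1/8.
Deepa predeceased; the 1/4 allotted to Deepa's branch passes to Deepa's issue by representation.
The 1/4 is divided into 4 equal shares of 1/16 among Eshan, Girish, Kavita, Manoj.
Eshan is living and takes 1/16.
Girish is living and takes 1/16.
Kavita is living and takes 1/16.
Manoj is living and takes 1/16.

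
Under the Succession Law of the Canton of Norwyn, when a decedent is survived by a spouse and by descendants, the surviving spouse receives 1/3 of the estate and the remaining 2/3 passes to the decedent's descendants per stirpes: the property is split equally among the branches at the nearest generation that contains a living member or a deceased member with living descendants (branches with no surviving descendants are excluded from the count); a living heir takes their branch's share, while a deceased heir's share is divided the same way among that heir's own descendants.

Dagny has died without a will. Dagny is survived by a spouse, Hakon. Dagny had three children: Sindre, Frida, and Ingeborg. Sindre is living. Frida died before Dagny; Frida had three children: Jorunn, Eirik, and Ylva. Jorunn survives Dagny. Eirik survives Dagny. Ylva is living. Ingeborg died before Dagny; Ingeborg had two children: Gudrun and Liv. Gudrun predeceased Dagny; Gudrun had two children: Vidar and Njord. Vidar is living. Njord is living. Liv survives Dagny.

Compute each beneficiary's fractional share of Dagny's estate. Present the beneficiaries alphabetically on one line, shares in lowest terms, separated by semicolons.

Eirik 2/27; Hakon 1/3; Jorunn 2/27; Liv 1/9; Njord 1/18; Sindre 2/9; Vidar 1/18; Ylva 2/27

Hakon, as surviving spouse, takes 1/3.
The remaining 2/3 passes to Dagny's descendants per stirpes.
The 2/3 is divided into 3 equal shares of 2/9 among Sindre, Frida, Ingeborg.
Sindre is living and takes 2/9.
Frida predeceased; the 2/9 allotted to Frida's branch passes to Frida's issue by representation.
The 2/9 is divided into 3 equal shares of 2/27 among Jorunn, Eirik, Ylva.
Jorunn is living and takes 2/27.
Eirik is living and takes 2/27.
Ylva is living and takes 2/27.
Ingeborg predeceased; the 2/9 allotted to Ingeborg's branch passes to Ingeborg's issue by representation.
The 2/9 is divided into 2 equal shares of 1/9 among Gudrun, Liv.
Gudrun predeceased; the 1/9 allotted to Gudrun's branch passes to Gudrun's issue by representation.
The 1/9 is divided into 2 equal shares of 1/18 among Vidar, Njord.
Vidar is living and takes 1/18.
Njord is living and takes 1/18.
Liv is living and takes 1/9.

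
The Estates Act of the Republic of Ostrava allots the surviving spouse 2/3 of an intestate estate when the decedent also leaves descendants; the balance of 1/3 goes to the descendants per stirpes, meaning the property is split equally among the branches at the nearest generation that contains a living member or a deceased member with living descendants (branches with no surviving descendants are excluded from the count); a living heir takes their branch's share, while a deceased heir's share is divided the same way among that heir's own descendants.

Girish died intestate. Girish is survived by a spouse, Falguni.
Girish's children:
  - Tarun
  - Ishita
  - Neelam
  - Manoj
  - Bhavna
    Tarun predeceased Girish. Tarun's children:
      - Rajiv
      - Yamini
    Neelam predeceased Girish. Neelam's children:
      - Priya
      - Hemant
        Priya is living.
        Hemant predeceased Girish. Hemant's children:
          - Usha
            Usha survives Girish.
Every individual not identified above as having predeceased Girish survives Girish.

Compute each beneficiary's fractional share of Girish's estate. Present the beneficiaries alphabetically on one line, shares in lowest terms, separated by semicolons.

Falguni, as surviving spouse, takes 2/3.
The remaining 1/3 passes to Girish's descendants per stirpes.
The 1/3 is divided into 5 equal shares of 1/15 among Tarun, Ishita, Neelam, Manoj, Bhavna.
Tarun predeceased; the 1/15 allotted to Tarun's branch passes to Tarun's issue by representation.
The 1/15 is divided into 2 equal shares of 1/30 among Rajiv, Yamini.
Rajiv is living and takes 1/30.
Yamini is living and takes 1/30.
Ishita is living and takes 1/15.
Neelam predeceased; the 1/15 allotted to Neelam's branch passes to Neelam's issue by representation.
The 1/15 is divided into 2 equal shares of 1/30 among Priya, Hemant.
Priya is living and takes 1/30.
Hemant predeceased; the 1/30 allotted to Hemant's branch passes to Hemant's issue by representation.
Usha is the sole taker at this level and receives the full 1/30.
Manoj is living and takes 1/15.
Bhavna is living and takes 1/15.

Bhavna 1/15; Falguni 2/3; Ishita 1/15; Manoj 1/15; Priya 1/30; Rajiv 1/30; Usha 1/30; Yamini 1/30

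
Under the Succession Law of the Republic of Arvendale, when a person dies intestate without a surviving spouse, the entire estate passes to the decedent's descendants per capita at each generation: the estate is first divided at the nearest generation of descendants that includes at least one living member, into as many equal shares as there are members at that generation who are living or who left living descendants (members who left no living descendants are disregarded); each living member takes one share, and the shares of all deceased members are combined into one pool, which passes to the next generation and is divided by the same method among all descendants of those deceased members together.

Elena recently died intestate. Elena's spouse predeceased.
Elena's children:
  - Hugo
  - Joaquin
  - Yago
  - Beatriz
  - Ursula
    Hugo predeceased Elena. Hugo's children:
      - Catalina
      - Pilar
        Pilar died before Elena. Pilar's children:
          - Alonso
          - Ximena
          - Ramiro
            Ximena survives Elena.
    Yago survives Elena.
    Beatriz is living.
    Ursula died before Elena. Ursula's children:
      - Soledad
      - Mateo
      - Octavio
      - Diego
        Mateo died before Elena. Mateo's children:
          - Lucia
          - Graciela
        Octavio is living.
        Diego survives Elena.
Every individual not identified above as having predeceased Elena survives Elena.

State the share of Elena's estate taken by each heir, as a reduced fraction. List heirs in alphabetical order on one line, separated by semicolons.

There is no surviving spouse, so the entire estate passes to Elena's descendants per capita at each generation.
At generation 1 (Hugo, Joaquin, Yago, Beatriz, Ursula) there are 5 shares of (1)/5 = 1/5 each.
Living: Joaquin, Yago, and Beatriz — each takes 1/5.
Deceased: Hugo and Ursula. Their combined 2/5 is pooled and carried to generation 2.
At generation 2 (Catalina, Pilar, Soledad, Mateo, Octavio, Diego) there are 6 shares of (2/5)/6 = 1/15 each.
Living: Catalina, Soledad, Octavio, and Diego — each takes 1/15.
Deceased: Pilar and Mateo. Their combined 2/15 is pooled and carried to generation 3.
At generation 3 (Alonso, Ximena, Ramiro, Lucia, Graciela) there are 5 shares of (2/15)/5 = 2/75 each.
Living: Alonso, Ximena, Ramiro, Lucia, and Graciela — each takes 2/75.

Alonso 2/75; Beatriz 1/5; Catalina 1/15; Diego 1/15; Graciela 2/75; Joaquin 1/5; Lucia 2/75; Octavio 1/15; Ramiro 2/75; Soledad 1/15; Ximena 2/75; Yago 1/5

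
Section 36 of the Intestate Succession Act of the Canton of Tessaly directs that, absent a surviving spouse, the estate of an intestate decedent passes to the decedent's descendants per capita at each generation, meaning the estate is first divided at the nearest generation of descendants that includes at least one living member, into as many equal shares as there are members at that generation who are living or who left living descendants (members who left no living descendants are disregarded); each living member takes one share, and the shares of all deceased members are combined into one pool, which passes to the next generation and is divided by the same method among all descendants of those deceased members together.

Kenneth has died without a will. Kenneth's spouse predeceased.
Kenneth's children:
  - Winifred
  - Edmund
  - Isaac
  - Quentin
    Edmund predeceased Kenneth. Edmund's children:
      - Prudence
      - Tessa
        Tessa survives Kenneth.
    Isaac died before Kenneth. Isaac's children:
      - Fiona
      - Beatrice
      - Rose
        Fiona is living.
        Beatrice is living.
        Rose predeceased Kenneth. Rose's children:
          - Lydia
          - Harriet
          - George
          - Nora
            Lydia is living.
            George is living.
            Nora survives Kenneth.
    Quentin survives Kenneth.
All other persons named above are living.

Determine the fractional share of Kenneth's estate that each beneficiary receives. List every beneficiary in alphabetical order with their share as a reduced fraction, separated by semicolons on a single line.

There is no surviving spouse, so the entire estate passes to Kenneth's descendants per capita at each generation.
At generation 1 (Winifred, Edmund, Isaac, Quentin) there are 4 shares of (1)/4 = 1/4 each.
Living: Winifred and Quentin — each takes 1/4.
Deceased: Edmund and Isaac. Their combined 1/2 is pooled and carried to generation 2.
At generation 2 (Prudence, Tessa, Fiona, Beatrice, Rose) there are 5 shares of (1/2)/5 = 1/10 each.
Living: Prudence, Tessa, Fiona, and Beatrice — each takes 1/10.
Deceased: Rose. That 1/10 share is carried to generation 3.
At generation 3 (Lydia, Harriet, George, Nora) there are 4 shares of (1/10)/4 = 1/40 each.
Living: Lydia, Harriet, George, and Nora — each takes 1/40.

Beatrice 1/10; Fiona 1/10; George 1/40; Harriet 1/40; Lydia 1/40; Nora 1/40; Prudence 1/10; Quentin 1/4; Tessa 1/10; Winifred 1/4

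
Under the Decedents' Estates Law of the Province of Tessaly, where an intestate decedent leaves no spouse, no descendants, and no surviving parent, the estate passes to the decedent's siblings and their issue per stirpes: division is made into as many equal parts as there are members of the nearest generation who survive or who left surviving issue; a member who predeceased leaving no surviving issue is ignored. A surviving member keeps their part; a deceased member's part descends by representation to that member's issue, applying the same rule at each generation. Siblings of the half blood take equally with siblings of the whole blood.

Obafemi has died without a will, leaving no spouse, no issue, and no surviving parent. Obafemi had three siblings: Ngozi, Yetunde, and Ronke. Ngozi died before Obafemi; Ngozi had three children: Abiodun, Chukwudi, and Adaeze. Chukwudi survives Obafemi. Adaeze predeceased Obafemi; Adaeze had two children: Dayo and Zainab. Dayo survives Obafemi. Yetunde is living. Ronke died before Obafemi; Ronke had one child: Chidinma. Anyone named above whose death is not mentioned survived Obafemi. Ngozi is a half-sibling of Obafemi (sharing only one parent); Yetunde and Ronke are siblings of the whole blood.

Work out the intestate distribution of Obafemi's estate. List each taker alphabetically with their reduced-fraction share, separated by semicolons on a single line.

Abiodun 1/9; Chidinma 1/3; Chukwudi 1/9; Dayo 1/18; Yetunde 1/3; Zainab 1/18

No spouse, descendants, or parent survives, so the estate passes to Obafemi's siblings per stirpes.
Half-blood and whole-blood siblings take equally under the stated rule.
The estate is divided into 3 equal shares of 1/3 among Ngozi, Yetunde, Ronke.
Ngozi predeceased; the 1/3 allotted to Ngozi's branch passes to Ngozi's issue by representation.
The 1/3 is divided into 3 equal shares of 1/9 among Abiodun, Chukwudi, Adaeze.
Abiodun is living and takes 1/9.
Chukwudi is living and takes 1/9.
Adaeze predeceased; the 1/9 allotted to Adaeze's branch passes to Adaeze's issue by representation.
The 1/9 is divided into 2 equal shares of 1/18 among Dayo, Zainab.
Dayo is living and takes 1/18.
Zainab is living and takes 1/18.
Yetunde is living and takes 1/3.
Ronke predeceased; the 1/3 allotted to Ronke's branch passes to Ronke's issue by representation.
Chidinma is the sole taker at this level and receives the full 1/3.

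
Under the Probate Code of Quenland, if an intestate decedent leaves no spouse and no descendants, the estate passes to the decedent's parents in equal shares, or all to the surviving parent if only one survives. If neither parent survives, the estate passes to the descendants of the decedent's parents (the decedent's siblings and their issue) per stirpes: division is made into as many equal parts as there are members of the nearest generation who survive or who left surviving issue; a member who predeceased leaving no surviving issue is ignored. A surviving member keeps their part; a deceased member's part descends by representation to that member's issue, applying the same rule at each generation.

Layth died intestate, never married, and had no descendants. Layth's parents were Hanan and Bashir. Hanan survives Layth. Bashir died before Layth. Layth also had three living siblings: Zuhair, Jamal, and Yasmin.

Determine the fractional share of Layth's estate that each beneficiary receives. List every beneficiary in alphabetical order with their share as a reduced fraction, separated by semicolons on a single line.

Only one parent, Hanan, survives, so Hanan takes the entire estate. The siblings take nothing because a surviving parent has priority.

Hanan 1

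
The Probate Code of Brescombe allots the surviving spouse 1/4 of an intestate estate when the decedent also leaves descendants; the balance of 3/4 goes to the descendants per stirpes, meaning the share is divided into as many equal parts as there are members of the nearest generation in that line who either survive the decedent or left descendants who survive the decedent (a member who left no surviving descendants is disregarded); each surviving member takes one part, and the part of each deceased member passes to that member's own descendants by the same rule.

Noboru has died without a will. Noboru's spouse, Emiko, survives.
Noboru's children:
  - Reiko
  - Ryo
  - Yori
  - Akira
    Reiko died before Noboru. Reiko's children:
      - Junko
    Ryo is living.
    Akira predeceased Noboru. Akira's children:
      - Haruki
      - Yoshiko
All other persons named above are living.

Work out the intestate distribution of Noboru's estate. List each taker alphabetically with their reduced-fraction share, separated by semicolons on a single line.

Emiko 1/4; Haruki 3/32; Junko 3/16; Ryo 3/16; Yori 3/16; Yoshiko 3/32

Emiko, as surviving spouse, takes 1/4.
The remaining 3/4 passes to Noboru's descendants per stirpes.
The 3/4 is divided into 4 equal shares of 3/16 among Reiko, Ryo, Yori, Akira.
Reiko predeceased; the 3/16 allotted to Reiko's branch passes to Reiko's issue by representation.
Junko is the sole taker at this level and receives the full 3/16.
Ryo is living and takes 3/16.
Yori is living and takes 3/16.
Akira predeceased; the 3/16 allotted to Akira's branch passes to Akira's issue by representation.
The 3/16 is divided into 2 equal shares of 3/32 among Haruki, Yoshiko.
Haruki is living and takes 3/32.
Yoshiko is living and takes 3/32.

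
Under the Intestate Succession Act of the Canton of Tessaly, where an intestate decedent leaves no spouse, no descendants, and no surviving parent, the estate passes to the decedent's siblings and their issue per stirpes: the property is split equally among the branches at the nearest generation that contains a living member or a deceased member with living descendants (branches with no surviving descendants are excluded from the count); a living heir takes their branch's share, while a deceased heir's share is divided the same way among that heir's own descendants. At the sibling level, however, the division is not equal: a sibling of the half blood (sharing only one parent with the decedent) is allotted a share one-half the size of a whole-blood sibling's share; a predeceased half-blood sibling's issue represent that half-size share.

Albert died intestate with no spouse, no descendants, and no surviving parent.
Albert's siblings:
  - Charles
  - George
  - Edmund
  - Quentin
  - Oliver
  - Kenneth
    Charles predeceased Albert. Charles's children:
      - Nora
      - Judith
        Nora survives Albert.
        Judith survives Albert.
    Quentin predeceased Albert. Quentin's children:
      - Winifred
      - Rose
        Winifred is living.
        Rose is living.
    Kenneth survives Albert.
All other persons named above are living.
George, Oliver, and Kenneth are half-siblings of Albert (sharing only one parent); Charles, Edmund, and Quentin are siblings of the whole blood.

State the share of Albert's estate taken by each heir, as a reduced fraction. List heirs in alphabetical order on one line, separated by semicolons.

Edmund 2/9; George 1/9; Judith 1/9; Kenneth 1/9; Nora 1/9; Oliver 1/9; Rose 1/9; Winifred 1/9

No spouse, descendants, or parent survives, so the estate passes to Albert's siblings per stirpes.
Half-blood siblings count for one-half the weight of whole-blood siblings at the initial division.
Dividing 1 in proportion to weights (total weight 9/2): Charles (weight 1) → 2/9; George (weight 1/2) → 1/9; Edmund (weight 1) → 2/9; Quentin (weight 1) → 2/9; Oliver (weight 1/2) → 1/9; Kenneth (weight 1/2) → 1/9.
Charles predeceased; the 2/9 allotted to Charles's branch passes to Charles's issue by representation.
The 2/9 is divided into 2 equal shares of 1/9 among Nora, Judith.
Nora is living and takes 1/9.
Judith is living and takes 1/9.
George is living and takes 1/9.
Edmund is living and takes 2/9.
Quentin predeceased; the 2/9 allotted to Quentin's branch passes to Quentin's issue by representation.
The 2/9 is divided into 2 equal shares of 1/9 among Winifred, Rose.
Winifred is living and takes 1/9.
Rose is living and takes 1/9.
Oliver is living and takes 1/9.
Kenneth is living and takes 1/9.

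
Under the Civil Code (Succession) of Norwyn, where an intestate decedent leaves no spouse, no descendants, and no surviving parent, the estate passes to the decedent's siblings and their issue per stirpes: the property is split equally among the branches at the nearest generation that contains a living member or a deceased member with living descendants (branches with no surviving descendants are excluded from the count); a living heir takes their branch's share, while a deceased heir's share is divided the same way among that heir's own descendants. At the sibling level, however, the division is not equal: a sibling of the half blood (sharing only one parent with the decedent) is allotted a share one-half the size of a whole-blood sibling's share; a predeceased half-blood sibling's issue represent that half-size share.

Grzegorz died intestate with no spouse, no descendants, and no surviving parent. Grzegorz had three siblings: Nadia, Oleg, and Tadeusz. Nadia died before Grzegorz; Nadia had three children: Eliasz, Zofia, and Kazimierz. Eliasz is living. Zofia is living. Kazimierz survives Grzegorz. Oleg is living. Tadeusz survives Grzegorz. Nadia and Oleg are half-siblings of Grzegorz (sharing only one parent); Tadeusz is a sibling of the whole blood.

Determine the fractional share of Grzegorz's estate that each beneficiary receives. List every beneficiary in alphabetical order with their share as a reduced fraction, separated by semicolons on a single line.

Eliasz 1/12; Kazimierz 1/12; Oleg 1/4; Tadeusz 1/2; Zofia 1/12

No spouse, descendants, or parent survives, so the estate passes to Grzegorz's siblings per stirpes.
Half-blood siblings count for one-half the weight of whole-blood siblings at the initial division.
Dividing 1 in proportion to weights (total weight 2): Nadia (weight 1/2) → 1/4; Oleg (weight 1/2) → 1/4; Tadeusz (weight 1) → 1/2.
Nadia predeceased; the 1/4 allotted to Nadia's branch passes to Nadia's issue by representation.
The 1/4 is divided into 3 equal shares of 1/12 among Eliasz, Zofia, Kazimierz.
Eliasz is living and takes 1/12.
Zofia is living and takes 1/12.
Kazimierz is living and takes 1/12.
Oleg is living and takes 1/4.
Tadeusz is living and takes 1/2.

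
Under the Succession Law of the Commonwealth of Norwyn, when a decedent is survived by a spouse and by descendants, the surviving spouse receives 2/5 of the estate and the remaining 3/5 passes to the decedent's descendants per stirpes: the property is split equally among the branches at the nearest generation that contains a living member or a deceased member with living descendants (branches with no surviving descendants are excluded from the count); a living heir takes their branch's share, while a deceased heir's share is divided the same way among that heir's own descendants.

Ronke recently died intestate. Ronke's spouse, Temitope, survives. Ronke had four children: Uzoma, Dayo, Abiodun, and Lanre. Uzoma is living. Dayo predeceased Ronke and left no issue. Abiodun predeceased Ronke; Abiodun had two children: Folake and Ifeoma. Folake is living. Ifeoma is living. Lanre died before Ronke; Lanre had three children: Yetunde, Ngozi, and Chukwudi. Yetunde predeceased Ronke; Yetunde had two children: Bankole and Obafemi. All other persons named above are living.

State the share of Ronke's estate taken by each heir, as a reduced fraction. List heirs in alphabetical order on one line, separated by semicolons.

Temitope, as surviving spouse, takes 2/5.
The remaining 3/5 passes to Ronke's descendants per stirpes.
Dayo left no surviving issue, so that branch lapses and is disregarded.
The 3/5 is divided into 3 equal shares of 1/5 among Uzoma, Abiodun, Lanre.
Uzoma is living and takes 1/5.
Abiodun predeceased; the 1/5 allotted to Abiodun's branch passes to Abiodun's issue by representation.
The 1/5 is divided into 2 equal shares of 1/10 among Folake, Ifeoma.
Folake is living and takes 1/10.
Ifeoma is living and takes 1/10.
Lanre predeceased; the 1/5 allotted to Lanre's branch passes to Lanre's issue by representation.
The 1/5 is divided into 3 equal shares of 1/15 among Yetunde, Ngozi, Chukwudi.
Yetunde predeceased; the 1/15 allotted to Yetunde's branch passes to Yetunde's issue by representation.
The 1/15 is divided into 2 equal shares of 1/30 among Bankole, Obafemi.
Bankole is living and takes 1/30.
Obafemi is living and takes 1/30.
Ngozi is living and takes 1/15.
Chukwudi is living and takes 1/15.

Bankole 1/30; Chukwudi 1/15; Folake 1/10; Ifeoma 1/10; Ngozi 1/15; Obafemi 1/30; Temitope 2/5; Uzoma 1/5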